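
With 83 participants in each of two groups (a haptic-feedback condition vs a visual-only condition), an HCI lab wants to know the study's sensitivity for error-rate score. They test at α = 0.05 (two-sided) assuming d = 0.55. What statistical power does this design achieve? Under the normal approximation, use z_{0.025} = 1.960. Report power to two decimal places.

For two equal groups, power = Φ(d·√(n/2) − z_{α/2}).
d·√(n/2) = 0.55 × √(83/2) = 0.55 × 6.442 = 3.543.
z_β = 3.543 − 1.960 = 1.583.
Power = Φ(1.583) = 0.943.

power ≈ 0.94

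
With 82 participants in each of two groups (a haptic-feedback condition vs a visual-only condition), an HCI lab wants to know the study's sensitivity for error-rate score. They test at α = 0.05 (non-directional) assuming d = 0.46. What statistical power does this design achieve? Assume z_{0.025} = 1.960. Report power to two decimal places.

power ≈ 0.84

For two equal groups, power = Φ(d·√(n/2) − z_{α/2}).
d·√(n/2) = 0.46 × √(82/2) = 0.46 × 6.403 = 2.945.
z_β = 2.945 − 1.960 = 0.985.
Power = Φ(0.985) = 0.838.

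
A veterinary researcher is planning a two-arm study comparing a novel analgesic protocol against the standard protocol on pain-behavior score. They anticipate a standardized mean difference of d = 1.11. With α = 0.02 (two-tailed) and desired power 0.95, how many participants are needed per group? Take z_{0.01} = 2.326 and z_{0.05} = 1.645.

n = 26 per group

For two independent groups with equal n: n = 2·((z_{α/2} + z_β) / d)².
z_{α/2} + z_β = 2.326 + 1.645 = 3.971.
n = 2 × (3.971 / 1.11)² = 2 × 3.577² = 2 × 12.80 = 25.6.
Round up to the next whole participant.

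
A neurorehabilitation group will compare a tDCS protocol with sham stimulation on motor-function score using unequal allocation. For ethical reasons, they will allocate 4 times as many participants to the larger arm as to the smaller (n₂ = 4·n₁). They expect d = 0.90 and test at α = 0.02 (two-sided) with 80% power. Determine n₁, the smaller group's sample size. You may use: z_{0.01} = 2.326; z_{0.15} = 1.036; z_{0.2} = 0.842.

n₁ = 16

With allocation ratio k = n₂/n₁ = 4, Var(x̄₁−x̄₂) = σ²(1/n₁ + 1/(k·n₁)) = σ²·(k+1)/(k·n₁).
So n₁ = (1 + 1/k)·((z_{α/2} + z_β)/d)² = 1.250 × (3.168/0.90)².
n₁ = 1.250 × 12.39 = 15.5.
Round up: n₁ = 16, giving n₂ = 4 × 16 = 64.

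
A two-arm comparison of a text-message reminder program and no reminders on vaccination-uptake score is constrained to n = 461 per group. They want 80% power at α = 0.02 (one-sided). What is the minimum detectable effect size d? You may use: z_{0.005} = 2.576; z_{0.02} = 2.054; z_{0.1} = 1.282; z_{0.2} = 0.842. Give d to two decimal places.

d_min ≈ 0.19

For two independent groups of n = 461 each: d_min = (z_{α} + z_β)·√(2/n).
z-sum = 2.054 + 0.842 = 2.896.
d_min = 2.896 × √(2/461) = 2.896 × 0.0659 = 0.191.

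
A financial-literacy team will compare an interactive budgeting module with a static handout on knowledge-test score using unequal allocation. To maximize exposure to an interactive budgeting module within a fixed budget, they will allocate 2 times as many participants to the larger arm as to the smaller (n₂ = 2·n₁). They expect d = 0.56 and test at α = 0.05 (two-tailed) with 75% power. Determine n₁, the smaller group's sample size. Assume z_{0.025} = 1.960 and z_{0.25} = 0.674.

n₁ = 34

With allocation ratio k = n₂/n₁ = 2, Var(x̄₁−x̄₂) = σ²(1/n₁ + 1/(k·n₁)) = σ²·(k+1)/(k·n₁).
So n₁ = (1 + 1/k)·((z_{α/2} + z_β)/d)² = 1.500 × (2.634/0.56)².
n₁ = 1.500 × 22.12 = 33.2.
Round up: n₁ = 34, giving n₂ = 2 × 34 = 68.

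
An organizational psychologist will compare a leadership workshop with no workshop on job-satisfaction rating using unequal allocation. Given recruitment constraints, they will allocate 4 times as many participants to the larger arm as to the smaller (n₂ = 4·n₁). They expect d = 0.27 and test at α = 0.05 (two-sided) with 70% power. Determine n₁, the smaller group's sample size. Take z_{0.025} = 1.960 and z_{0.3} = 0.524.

n₁ = 106

With allocation ratio k = n₂/n₁ = 4, Var(x̄₁−x̄₂) = σ²(1/n₁ + 1/(k·n₁)) = σ²·(k+1)/(k·n₁).
So n₁ = (1 + 1/k)·((z_{α/2} + z_β)/d)² = 1.250 × (2.484/0.27)².
n₁ = 1.250 × 84.64 = 105.8.
Round up: n₁ = 106, giving n₂ = 4 × 106 = 424.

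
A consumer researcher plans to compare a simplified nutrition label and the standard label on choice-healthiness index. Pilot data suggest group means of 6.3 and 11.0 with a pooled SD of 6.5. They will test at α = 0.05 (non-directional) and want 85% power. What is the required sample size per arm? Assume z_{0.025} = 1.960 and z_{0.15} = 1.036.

Cohen's d = |M₁ − M₂| / SD_pooled = |6.3 − 11.0| / 6.5 = 4.7 / 6.5 = 0.723.
For two independent groups with equal n: n = 2·((z_{α/2} + z_β) / d)².
z_{α/2} + z_β = 1.960 + 1.036 = 2.996.
n = 2 × (2.996 / 0.723)² = 2 × 4.144² = 2 × 17.17 = 34.3.
Round up to the next whole participant.

n = 35 per group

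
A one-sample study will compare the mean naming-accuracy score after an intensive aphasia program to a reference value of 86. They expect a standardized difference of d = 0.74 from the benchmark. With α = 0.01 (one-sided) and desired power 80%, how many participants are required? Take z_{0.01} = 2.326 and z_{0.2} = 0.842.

For a one-sample test: n = ((z_{α} + z_β) / d)².
z_{α} + z_β = 2.326 + 0.842 = 3.168.
n = (3.168 / 0.74)² = 4.281² = 18.33.
Round up.

n = 19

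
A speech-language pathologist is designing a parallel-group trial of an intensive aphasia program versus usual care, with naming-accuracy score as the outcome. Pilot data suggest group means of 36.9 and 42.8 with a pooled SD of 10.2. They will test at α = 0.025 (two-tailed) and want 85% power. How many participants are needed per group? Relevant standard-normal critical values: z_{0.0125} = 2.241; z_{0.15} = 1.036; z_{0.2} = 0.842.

Cohen's d = |M₁ − M₂| / SD_pooled = |36.9 − 42.8| / 10.2 = 5.9 / 10.2 = 0.578.
For two independent groups with equal n: n = 2·((z_{α/2} + z_β) / d)².
z_{α/2} + z_β = 2.241 + 1.036 = 3.277.
n = 2 × (3.277 / 0.578)² = 2 × 5.670² = 2 × 32.14 = 64.3.
Round up to the next whole participant.

n = 65 per group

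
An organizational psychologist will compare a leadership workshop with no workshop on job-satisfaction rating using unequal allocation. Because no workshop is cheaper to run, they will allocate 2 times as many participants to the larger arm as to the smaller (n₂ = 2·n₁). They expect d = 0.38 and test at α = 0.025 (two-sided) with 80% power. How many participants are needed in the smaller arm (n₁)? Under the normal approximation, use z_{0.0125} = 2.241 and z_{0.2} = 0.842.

n₁ = 99

With allocation ratio k = n₂/n₁ = 2, Var(x̄₁−x̄₂) = σ²(1/n₁ + 1/(k·n₁)) = σ²·(k+1)/(k·n₁).
So n₁ = (1 + 1/k)·((z_{α/2} + z_β)/d)² = 1.500 × (3.083/0.38)².
n₁ = 1.500 × 65.82 = 98.7.
Round up: n₁ = 99, giving n₂ = 2 × 99 = 198.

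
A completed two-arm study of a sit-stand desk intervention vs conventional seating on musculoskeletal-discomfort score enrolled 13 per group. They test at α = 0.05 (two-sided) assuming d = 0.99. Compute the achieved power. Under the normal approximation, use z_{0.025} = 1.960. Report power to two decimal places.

power ≈ 0.71

For two equal groups, power = Φ(d·√(n/2) − z_{α/2}).
d·√(n/2) = 0.99 × √(13/2) = 0.99 × 2.550 = 2.524.
z_β = 2.524 − 1.960 = 0.564.
Power = Φ(0.564) = 0.714.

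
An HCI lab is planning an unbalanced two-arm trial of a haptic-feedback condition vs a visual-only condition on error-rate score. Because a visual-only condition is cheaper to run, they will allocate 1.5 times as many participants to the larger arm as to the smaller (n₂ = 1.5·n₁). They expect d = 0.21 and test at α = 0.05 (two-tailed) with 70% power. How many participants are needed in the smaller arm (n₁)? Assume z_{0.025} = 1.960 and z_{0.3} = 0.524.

n₁ = 234

With allocation ratio k = n₂/n₁ = 1.5, Var(x̄₁−x̄₂) = σ²(1/n₁ + 1/(k·n₁)) = σ²·(k+1)/(k·n₁).
So n₁ = (1 + 1/k)·((z_{α/2} + z_β)/d)² = 1.667 × (2.484/0.21)².
n₁ = 1.667 × 139.92 = 233.2.
Round up: n₁ = 234, giving n₂ = 1.5 × 234 = 351.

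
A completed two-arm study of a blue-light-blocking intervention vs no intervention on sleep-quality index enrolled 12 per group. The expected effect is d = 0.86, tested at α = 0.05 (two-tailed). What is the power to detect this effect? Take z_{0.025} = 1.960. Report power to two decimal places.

power ≈ 0.56

For two equal groups, power = Φ(d·√(n/2) − z_{α/2}).
d·√(n/2) = 0.86 × √(12/2) = 0.86 × 2.449 = 2.107.
z_β = 2.107 − 1.960 = 0.147.
Power = Φ(0.147) = 0.558.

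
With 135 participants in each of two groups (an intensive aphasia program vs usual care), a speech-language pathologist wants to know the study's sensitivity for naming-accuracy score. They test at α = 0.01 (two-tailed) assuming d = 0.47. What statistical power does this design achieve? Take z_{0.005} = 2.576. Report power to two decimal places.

power ≈ 0.90

For two equal groups, power = Φ(d·√(n/2) − z_{α/2}).
d·√(n/2) = 0.47 × √(135/2) = 0.47 × 8.216 = 3.861.
z_β = 3.861 − 2.576 = 1.285.
Power = Φ(1.285) = 0.901.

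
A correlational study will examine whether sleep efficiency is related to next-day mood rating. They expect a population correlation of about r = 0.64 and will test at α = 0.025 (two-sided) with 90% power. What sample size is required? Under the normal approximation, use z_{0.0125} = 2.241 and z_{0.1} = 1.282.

Fisher's z: C = ½·ln((1+r)/(1−r)) = ½·ln(4.5556) = 0.7582.
n = ((z_{α/2} + z_β)/C)² + 3.
(2.241 + 1.282) / 0.7582 = 3.523 / 0.7582 = 4.647.
n = 4.647² + 3 = 21.59 + 3 = 24.6.
Round up.

n = 25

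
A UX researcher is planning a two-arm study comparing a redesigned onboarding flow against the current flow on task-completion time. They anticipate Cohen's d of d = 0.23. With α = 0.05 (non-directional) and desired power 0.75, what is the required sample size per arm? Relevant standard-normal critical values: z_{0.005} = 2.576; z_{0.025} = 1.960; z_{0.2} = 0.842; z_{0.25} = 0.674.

For two independent groups with equal n: n = 2·((z_{α/2} + z_β) / d)².
z_{α/2} + z_β = 1.960 + 0.674 = 2.634.
n = 2 × (2.634 / 0.23)² = 2 × 11.452² = 2 × 131.15 = 262.3.
Round up to the next whole participant.

n = 263 per group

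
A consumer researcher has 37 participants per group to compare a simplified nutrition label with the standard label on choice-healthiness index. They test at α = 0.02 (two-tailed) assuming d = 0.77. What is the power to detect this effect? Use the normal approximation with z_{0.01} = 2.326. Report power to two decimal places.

power ≈ 0.84

For two equal groups, power = Φ(d·√(n/2) − z_{α/2}).
d·√(n/2) = 0.77 × √(37/2) = 0.77 × 4.301 = 3.312.
z_β = 3.312 − 2.326 = 0.986.
Power = Φ(0.986) = 0.838.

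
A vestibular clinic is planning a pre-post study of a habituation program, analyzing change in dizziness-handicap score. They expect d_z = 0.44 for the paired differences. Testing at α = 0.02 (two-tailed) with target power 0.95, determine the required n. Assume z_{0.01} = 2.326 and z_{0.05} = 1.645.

n = 82 pairs

For a paired (one-sample on differences) test: n = ((z_{α/2} + z_β) / d)².
z_{α/2} + z_β = 2.326 + 1.645 = 3.971.
n = (3.971 / 0.44)² = 9.025² = 81.45.
Round up.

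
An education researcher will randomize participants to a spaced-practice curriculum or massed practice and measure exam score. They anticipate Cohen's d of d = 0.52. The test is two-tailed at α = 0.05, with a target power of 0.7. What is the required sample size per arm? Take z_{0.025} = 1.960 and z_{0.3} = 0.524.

For two independent groups with equal n: n = 2·((z_{α/2} + z_β) / d)².
z_{α/2} + z_β = 1.960 + 0.524 = 2.484.
n = 2 × (2.484 / 0.52)² = 2 × 4.777² = 2 × 22.82 = 45.6.
Round up to the next whole participant.

n = 46 per group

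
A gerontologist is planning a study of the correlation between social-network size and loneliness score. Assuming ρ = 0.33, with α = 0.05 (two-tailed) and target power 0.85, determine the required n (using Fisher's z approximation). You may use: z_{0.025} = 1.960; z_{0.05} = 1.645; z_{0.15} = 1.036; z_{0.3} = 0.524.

n = 80

Fisher's z: C = ½·ln((1+r)/(1−r)) = ½·ln(1.9851) = 0.3428.
n = ((z_{α/2} + z_β)/C)² + 3.
(1.960 + 1.036) / 0.3428 = 2.996 / 0.3428 = 8.740.
n = 8.740² + 3 = 76.38 + 3 = 79.4.
Round up.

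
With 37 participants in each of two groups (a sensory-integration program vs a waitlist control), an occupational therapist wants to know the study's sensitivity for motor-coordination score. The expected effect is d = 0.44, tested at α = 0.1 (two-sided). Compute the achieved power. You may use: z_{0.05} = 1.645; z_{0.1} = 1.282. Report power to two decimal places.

For two equal groups, power = Φ(d·√(n/2) − z_{α/2}).
d·√(n/2) = 0.44 × √(37/2) = 0.44 × 4.301 = 1.893.
z_β = 1.893 − 1.645 = 0.248.
Power = Φ(0.248) = 0.598.

power ≈ 0.60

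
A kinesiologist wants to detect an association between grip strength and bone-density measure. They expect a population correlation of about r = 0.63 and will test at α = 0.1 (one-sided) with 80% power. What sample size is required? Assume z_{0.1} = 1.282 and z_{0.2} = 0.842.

Fisher's z: C = ½·ln((1+r)/(1−r)) = ½·ln(4.4054) = 0.7414.
n = ((z_{α} + z_β)/C)² + 3.
(1.282 + 0.842) / 0.7414 = 2.124 / 0.7414 = 2.865.
n = 2.865² + 3 = 8.21 + 3 = 11.2.
Round up.

n = 12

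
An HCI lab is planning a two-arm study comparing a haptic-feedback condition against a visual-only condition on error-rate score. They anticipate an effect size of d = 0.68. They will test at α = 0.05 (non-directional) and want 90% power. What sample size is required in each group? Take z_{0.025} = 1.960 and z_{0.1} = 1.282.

For two independent groups with equal n: n = 2·((z_{α/2} + z_β) / d)².
z_{α/2} + z_β = 1.960 + 1.282 = 3.242.
n = 2 × (3.242 / 0.68)² = 2 × 4.768² = 2 × 22.73 = 45.5.
Round up to the next whole participant.

n = 46 per group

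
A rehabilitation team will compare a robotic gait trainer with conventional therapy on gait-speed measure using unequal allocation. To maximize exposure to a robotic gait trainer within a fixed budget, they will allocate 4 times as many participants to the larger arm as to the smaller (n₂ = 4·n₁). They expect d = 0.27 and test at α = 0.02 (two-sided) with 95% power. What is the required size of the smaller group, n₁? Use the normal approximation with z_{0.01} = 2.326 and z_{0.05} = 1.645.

With allocation ratio k = n₂/n₁ = 4, Var(x̄₁−x̄₂) = σ²(1/n₁ + 1/(k·n₁)) = σ²·(k+1)/(k·n₁).
So n₁ = (1 + 1/k)·((z_{α/2} + z_β)/d)² = 1.250 × (3.971/0.27)².
n₁ = 1.250 × 216.31 = 270.4.
Round up: n₁ = 271, giving n₂ = 4 × 271 = 1084.

n₁ = 271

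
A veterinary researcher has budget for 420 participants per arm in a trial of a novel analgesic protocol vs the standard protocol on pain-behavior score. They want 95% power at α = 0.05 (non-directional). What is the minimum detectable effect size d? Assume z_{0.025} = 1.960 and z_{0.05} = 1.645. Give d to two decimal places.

For two independent groups of n = 420 each: d_min = (z_{α/2} + z_β)·√(2/n).
z-sum = 1.960 + 1.645 = 3.605.
d_min = 3.605 × √(2/420) = 3.605 × 0.0690 = 0.249.

d_min ≈ 0.25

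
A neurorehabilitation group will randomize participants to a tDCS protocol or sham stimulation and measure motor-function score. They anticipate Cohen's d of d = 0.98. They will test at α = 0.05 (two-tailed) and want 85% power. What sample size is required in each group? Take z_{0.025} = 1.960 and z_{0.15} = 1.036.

n = 19 per group

For two independent groups with equal n: n = 2·((z_{α/2} + z_β) / d)².
z_{α/2} + z_β = 1.960 + 1.036 = 2.996.
n = 2 × (2.996 / 0.98)² = 2 × 3.057² = 2 × 9.35 = 18.7.
Round up to the next whole participant.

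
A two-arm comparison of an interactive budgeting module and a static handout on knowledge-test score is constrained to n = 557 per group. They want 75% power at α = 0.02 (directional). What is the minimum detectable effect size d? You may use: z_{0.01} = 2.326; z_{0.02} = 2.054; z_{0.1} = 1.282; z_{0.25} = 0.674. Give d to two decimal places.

For two independent groups of n = 557 each: d_min = (z_{α} + z_β)·√(2/n).
z-sum = 2.054 + 0.674 = 2.728.
d_min = 2.728 × √(2/557) = 2.728 × 0.0599 = 0.163.

d_min ≈ 0.16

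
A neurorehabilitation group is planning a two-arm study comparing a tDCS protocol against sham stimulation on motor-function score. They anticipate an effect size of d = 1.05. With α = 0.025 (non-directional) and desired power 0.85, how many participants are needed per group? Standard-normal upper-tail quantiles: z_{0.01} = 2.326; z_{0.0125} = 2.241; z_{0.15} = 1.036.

n = 20 per group

For two independent groups with equal n: n = 2·((z_{α/2} + z_β) / d)².
z_{α/2} + z_β = 2.241 + 1.036 = 3.277.
n = 2 × (3.277 / 1.05)² = 2 × 3.121² = 2 × 9.74 = 19.5.
Round up to the next whole participant.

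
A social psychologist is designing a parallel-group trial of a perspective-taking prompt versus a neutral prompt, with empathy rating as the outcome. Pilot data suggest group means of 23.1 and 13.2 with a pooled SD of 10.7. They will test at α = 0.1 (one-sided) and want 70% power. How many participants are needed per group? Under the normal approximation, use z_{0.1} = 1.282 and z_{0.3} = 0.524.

n = 8 per group

Cohen's d = |M₁ − M₂| / SD_pooled = |23.1 − 13.2| / 10.7 = 9.9 / 10.7 = 0.925.
For two independent groups with equal n: n = 2·((z_{α} + z_β) / d)².
z_{α} + z_β = 1.282 + 0.524 = 1.806.
n = 2 × (1.806 / 0.925)² = 2 × 1.952² = 2 × 3.81 = 7.6.
Round up to the next whole participant.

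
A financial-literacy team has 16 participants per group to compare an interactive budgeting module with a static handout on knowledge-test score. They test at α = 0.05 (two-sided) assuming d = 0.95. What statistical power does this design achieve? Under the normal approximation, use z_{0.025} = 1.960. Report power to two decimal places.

For two equal groups, power = Φ(d·√(n/2) − z_{α/2}).
d·√(n/2) = 0.95 × √(16/2) = 0.95 × 2.828 = 2.687.
z_β = 2.687 − 1.960 = 0.727.
Power = Φ(0.727) = 0.766.

power ≈ 0.77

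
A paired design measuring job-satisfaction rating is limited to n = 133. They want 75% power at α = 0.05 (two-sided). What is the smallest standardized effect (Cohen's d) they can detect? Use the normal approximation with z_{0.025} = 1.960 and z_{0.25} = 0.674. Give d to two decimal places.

For a single sample (or paired design) of n = 133: d_min = (z_{α/2} + z_β)/√n.
z-sum = 1.960 + 0.674 = 2.634.
d_min = 2.634 / √133 = 2.634 / 11.533 = 0.228.

d_min ≈ 0.23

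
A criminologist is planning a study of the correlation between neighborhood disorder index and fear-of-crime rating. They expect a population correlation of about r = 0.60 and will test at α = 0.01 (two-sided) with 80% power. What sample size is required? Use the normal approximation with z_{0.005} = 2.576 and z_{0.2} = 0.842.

n = 28

Fisher's z: C = ½·ln((1+r)/(1−r)) = ½·ln(4.0000) = 0.6931.
n = ((z_{α/2} + z_β)/C)² + 3.
(2.576 + 0.842) / 0.6931 = 3.418 / 0.6931 = 4.931.
n = 4.931² + 3 = 24.32 + 3 = 27.3.
Round up.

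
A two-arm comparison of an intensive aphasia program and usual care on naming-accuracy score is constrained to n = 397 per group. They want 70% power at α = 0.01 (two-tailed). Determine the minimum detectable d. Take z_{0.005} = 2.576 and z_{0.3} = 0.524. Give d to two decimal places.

d_min ≈ 0.22

For two independent groups of n = 397 each: d_min = (z_{α/2} + z_β)·√(2/n).
z-sum = 2.576 + 0.524 = 3.100.
d_min = 3.100 × √(2/397) = 3.100 × 0.0710 = 0.220.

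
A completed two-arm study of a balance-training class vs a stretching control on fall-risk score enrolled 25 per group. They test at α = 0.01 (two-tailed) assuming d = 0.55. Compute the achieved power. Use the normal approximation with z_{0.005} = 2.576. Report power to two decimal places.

power ≈ 0.26

For two equal groups, power = Φ(d·√(n/2) − z_{α/2}).
d·√(n/2) = 0.55 × √(25/2) = 0.55 × 3.536 = 1.945.
z_β = 1.945 − 2.576 = -0.631.
Power = Φ(-0.631) = 0.264.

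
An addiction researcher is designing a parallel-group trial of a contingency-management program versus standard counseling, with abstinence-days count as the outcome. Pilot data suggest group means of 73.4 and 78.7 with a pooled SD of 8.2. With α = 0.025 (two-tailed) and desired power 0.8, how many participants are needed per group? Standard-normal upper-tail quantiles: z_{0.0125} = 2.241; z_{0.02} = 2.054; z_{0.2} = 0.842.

n = 46 per group

Cohen's d = |M₁ − M₂| / SD_pooled = |73.4 − 78.7| / 8.2 = 5.3 / 8.2 = 0.646.
For two independent groups with equal n: n = 2·((z_{α/2} + z_β) / d)².
z_{α/2} + z_β = 2.241 + 0.842 = 3.083.
n = 2 × (3.083 / 0.646)² = 2 × 4.772² = 2 × 22.78 = 45.6.
Round up to the next whole participant.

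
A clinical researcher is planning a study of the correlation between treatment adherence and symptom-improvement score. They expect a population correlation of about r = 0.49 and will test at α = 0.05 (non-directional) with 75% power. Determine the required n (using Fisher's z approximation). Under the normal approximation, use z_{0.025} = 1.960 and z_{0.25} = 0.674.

n = 28

Fisher's z: C = ½·ln((1+r)/(1−r)) = ½·ln(2.9216) = 0.5361.
n = ((z_{α/2} + z_β)/C)² + 3.
(1.960 + 0.674) / 0.5361 = 2.634 / 0.5361 = 4.913.
n = 4.913² + 3 = 24.14 + 3 = 27.1.
Round up.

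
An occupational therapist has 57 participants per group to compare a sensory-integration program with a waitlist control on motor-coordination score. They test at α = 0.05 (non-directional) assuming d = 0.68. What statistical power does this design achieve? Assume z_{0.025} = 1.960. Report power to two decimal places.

For two equal groups, power = Φ(d·√(n/2) − z_{α/2}).
d·√(n/2) = 0.68 × √(57/2) = 0.68 × 5.339 = 3.630.
z_β = 3.630 − 1.960 = 1.670.
Power = Φ(1.670) = 0.953.

power ≈ 0.95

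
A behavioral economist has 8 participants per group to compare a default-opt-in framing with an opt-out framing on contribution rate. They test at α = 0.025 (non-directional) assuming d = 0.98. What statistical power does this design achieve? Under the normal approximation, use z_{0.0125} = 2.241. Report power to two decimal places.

For two equal groups, power = Φ(d·√(n/2) − z_{α/2}).
d·√(n/2) = 0.98 × √(8/2) = 0.98 × 2.000 = 1.960.
z_β = 1.960 − 2.241 = -0.281.
Power = Φ(-0.281) = 0.389.

power ≈ 0.39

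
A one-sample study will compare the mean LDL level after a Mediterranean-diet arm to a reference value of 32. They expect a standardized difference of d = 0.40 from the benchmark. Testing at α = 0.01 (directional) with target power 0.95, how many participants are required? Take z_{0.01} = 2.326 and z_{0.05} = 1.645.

n = 99

For a one-sample test: n = ((z_{α} + z_β) / d)².
z_{α} + z_β = 2.326 + 1.645 = 3.971.
n = (3.971 / 0.40)² = 9.928² = 98.56.
Round up.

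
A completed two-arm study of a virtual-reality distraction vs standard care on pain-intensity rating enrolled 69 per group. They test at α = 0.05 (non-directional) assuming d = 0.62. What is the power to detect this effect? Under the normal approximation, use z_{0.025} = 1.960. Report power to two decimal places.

power ≈ 0.95

For two equal groups, power = Φ(d·√(n/2) − z_{α/2}).
d·√(n/2) = 0.62 × √(69/2) = 0.62 × 5.874 = 3.642.
z_β = 3.642 − 1.960 = 1.682.
Power = Φ(1.682) = 0.954.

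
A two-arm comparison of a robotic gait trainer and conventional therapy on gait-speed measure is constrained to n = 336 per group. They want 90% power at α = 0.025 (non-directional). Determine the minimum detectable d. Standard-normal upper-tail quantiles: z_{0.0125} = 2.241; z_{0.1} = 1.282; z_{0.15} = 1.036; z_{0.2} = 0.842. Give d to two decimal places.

d_min ≈ 0.27

For two independent groups of n = 336 each: d_min = (z_{α/2} + z_β)·√(2/n).
z-sum = 2.241 + 1.282 = 3.523.
d_min = 3.523 × √(2/336) = 3.523 × 0.0772 = 0.272.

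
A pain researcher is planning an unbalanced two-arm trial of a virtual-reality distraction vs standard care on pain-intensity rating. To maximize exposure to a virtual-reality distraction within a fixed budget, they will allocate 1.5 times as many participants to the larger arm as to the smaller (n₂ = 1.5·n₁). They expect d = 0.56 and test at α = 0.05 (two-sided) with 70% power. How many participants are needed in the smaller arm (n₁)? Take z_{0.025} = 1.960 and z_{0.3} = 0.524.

n₁ = 33

With allocation ratio k = n₂/n₁ = 1.5, Var(x̄₁−x̄₂) = σ²(1/n₁ + 1/(k·n₁)) = σ²·(k+1)/(k·n₁).
So n₁ = (1 + 1/k)·((z_{α/2} + z_β)/d)² = 1.667 × (2.484/0.56)².
n₁ = 1.667 × 19.68 = 32.8.
Round up: n₁ = 33, giving n₂ = ⌈1.5 × 33⌉ = ⌈49.5⌉ = 50.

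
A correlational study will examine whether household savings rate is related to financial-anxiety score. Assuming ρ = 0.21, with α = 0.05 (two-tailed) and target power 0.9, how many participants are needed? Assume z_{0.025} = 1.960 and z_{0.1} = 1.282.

Fisher's z: C = ½·ln((1+r)/(1−r)) = ½·ln(1.5316) = 0.2132.
n = ((z_{α/2} + z_β)/C)² + 3.
(1.960 + 1.282) / 0.2132 = 3.242 / 0.2132 = 15.206.
n = 15.206² + 3 = 231.23 + 3 = 234.2.
Round up.

n = 235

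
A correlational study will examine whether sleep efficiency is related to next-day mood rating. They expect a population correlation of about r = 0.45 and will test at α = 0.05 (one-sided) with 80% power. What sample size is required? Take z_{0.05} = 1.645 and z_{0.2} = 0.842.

Fisher's z: C = ½·ln((1+r)/(1−r)) = ½·ln(2.6364) = 0.4847.
n = ((z_{α} + z_β)/C)² + 3.
(1.645 + 0.842) / 0.4847 = 2.487 / 0.4847 = 5.131.
n = 5.131² + 3 = 26.33 + 3 = 29.3.
Round up.

n = 30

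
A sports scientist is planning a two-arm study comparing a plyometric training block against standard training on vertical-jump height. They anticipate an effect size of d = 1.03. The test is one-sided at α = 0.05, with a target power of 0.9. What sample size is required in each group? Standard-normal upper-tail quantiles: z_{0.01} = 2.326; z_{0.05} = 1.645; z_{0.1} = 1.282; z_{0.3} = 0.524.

For two independent groups with equal n: n = 2·((z_{α} + z_β) / d)².
z_{α} + z_β = 1.645 + 1.282 = 2.927.
n = 2 × (2.927 / 1.03)² = 2 × 2.842² = 2 × 8.08 = 16.2.
Round up to the next whole participant.

n = 17 per group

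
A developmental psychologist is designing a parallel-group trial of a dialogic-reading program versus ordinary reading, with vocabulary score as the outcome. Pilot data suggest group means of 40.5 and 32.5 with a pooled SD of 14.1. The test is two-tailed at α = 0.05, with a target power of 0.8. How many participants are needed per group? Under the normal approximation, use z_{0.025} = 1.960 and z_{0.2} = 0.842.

Cohen's d = |M₁ − M₂| / SD_pooled = |40.5 − 32.5| / 14.1 = 8.0 / 14.1 = 0.567.
For two independent groups with equal n: n = 2·((z_{α/2} + z_β) / d)².
z_{α/2} + z_β = 1.960 + 0.842 = 2.802.
n = 2 × (2.802 / 0.567)² = 2 × 4.942² = 2 × 24.42 = 48.8.
Round up to the next whole participant.

n = 49 per group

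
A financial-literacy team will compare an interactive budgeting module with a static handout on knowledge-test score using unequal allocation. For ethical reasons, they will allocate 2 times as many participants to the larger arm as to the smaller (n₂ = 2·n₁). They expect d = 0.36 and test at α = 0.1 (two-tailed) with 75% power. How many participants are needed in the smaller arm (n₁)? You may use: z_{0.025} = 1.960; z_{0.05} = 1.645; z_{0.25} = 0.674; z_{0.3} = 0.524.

n₁ = 63

With allocation ratio k = n₂/n₁ = 2, Var(x̄₁−x̄₂) = σ²(1/n₁ + 1/(k·n₁)) = σ²·(k+1)/(k·n₁).
So n₁ = (1 + 1/k)·((z_{α/2} + z_β)/d)² = 1.500 × (2.319/0.36)².
n₁ = 1.500 × 41.50 = 62.2.
Round up: n₁ = 63, giving n₂ = 2 × 63 = 126.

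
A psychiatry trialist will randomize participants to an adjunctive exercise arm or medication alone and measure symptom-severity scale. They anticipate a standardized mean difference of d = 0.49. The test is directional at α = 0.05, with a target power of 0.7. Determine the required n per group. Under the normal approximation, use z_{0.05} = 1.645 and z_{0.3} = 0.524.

n = 40 per group

For two independent groups with equal n: n = 2·((z_{α} + z_β) / d)².
z_{α} + z_β = 1.645 + 0.524 = 2.169.
n = 2 × (2.169 / 0.49)² = 2 × 4.427² = 2 × 19.59 = 39.2.
Round up to the next whole participant.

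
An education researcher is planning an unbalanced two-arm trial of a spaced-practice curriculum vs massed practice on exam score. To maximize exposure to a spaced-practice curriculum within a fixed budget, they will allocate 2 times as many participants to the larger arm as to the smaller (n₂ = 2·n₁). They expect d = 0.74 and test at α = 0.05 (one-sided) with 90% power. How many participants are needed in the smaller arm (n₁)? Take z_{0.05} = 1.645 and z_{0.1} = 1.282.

With allocation ratio k = n₂/n₁ = 2, Var(x̄₁−x̄₂) = σ²(1/n₁ + 1/(k·n₁)) = σ²·(k+1)/(k·n₁).
So n₁ = (1 + 1/k)·((z_{α} + z_β)/d)² = 1.500 × (2.927/0.74)².
n₁ = 1.500 × 15.65 = 23.5.
Round up: n₁ = 24, giving n₂ = 2 × 24 = 48.

n₁ = 24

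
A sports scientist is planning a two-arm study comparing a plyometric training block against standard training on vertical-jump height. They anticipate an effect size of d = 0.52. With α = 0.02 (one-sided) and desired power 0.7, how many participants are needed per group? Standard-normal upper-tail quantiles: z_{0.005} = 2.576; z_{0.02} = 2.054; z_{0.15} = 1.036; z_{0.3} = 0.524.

n = 50 per group

For two independent groups with equal n: n = 2·((z_{α} + z_β) / d)².
z_{α} + z_β = 2.054 + 0.524 = 2.578.
n = 2 × (2.578 / 0.52)² = 2 × 4.958² = 2 × 24.58 = 49.2.
Round up to the next whole participant.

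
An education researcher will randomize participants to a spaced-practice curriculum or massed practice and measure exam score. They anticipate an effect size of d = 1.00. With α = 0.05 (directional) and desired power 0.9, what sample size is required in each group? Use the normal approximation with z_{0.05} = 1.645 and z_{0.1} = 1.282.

n = 18 per group

For two independent groups with equal n: n = 2·((z_{α} + z_β) / d)².
z_{α} + z_β = 1.645 + 1.282 = 2.927.
n = 2 × (2.927 / 1.00)² = 2 × 2.927² = 2 × 8.57 = 17.1.
Round up to the next whole participant.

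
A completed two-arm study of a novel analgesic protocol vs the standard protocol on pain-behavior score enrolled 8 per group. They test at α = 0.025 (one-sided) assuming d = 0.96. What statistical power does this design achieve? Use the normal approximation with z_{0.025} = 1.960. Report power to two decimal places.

For two equal groups, power = Φ(d·√(n/2) − z_{α}).
d·√(n/2) = 0.96 × √(8/2) = 0.96 × 2.000 = 1.920.
z_β = 1.920 − 1.960 = -0.040.
Power = Φ(-0.040) = 0.484.

power ≈ 0.48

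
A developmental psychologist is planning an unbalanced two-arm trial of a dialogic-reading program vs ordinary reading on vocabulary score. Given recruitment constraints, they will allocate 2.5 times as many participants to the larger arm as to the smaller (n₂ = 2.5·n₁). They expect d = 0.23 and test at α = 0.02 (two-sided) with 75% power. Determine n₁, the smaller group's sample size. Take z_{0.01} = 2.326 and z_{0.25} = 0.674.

n₁ = 239

With allocation ratio k = n₂/n₁ = 2.5, Var(x̄₁−x̄₂) = σ²(1/n₁ + 1/(k·n₁)) = σ²·(k+1)/(k·n₁).
So n₁ = (1 + 1/k)·((z_{α/2} + z_β)/d)² = 1.400 × (3.000/0.23)².
n₁ = 1.400 × 170.13 = 238.2.
Round up: n₁ = 239, giving n₂ = ⌈2.5 × 239⌉ = ⌈597.5⌉ = 598.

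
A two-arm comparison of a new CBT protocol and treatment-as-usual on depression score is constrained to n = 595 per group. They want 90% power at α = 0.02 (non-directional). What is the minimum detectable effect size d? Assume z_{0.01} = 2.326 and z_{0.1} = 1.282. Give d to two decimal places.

d_min ≈ 0.21

For two independent groups of n = 595 each: d_min = (z_{α/2} + z_β)·√(2/n).
z-sum = 2.326 + 1.282 = 3.608.
d_min = 3.608 × √(2/595) = 3.608 × 0.0580 = 0.209.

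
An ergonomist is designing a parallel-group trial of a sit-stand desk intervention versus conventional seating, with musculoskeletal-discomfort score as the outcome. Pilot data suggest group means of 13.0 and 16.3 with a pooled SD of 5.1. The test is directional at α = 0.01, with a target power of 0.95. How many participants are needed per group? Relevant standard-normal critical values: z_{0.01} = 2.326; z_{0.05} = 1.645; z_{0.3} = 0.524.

Cohen's d = |M₁ − M₂| / SD_pooled = |13.0 − 16.3| / 5.1 = 3.3 / 5.1 = 0.647.
For two independent groups with equal n: n = 2·((z_{α} + z_β) / d)².
z_{α} + z_β = 2.326 + 1.645 = 3.971.
n = 2 × (3.971 / 0.647)² = 2 × 6.138² = 2 × 37.67 = 75.3.
Round up to the next whole participant.

n = 76 per group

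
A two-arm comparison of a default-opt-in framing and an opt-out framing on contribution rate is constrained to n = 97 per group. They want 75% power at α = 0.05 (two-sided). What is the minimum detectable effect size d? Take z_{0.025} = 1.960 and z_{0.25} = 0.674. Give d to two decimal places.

d_min ≈ 0.38

For two independent groups of n = 97 each: d_min = (z_{α/2} + z_β)·√(2/n).
z-sum = 1.960 + 0.674 = 2.634.
d_min = 2.634 × √(2/97) = 2.634 × 0.1436 = 0.378.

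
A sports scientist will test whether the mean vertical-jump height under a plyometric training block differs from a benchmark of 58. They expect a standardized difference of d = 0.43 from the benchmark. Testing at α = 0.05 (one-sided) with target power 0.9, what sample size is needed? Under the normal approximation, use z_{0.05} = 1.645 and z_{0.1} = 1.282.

For a one-sample test: n = ((z_{α} + z_β) / d)².
z_{α} + z_β = 1.645 + 1.282 = 2.927.
n = (2.927 / 0.43)² = 6.807² = 46.33.
Round up.

n = 47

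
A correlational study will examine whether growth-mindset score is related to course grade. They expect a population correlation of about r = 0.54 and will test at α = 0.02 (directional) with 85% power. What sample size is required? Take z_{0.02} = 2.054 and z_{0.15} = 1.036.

Fisher's z: C = ½·ln((1+r)/(1−r)) = ½·ln(3.3478) = 0.6042.
n = ((z_{α} + z_β)/C)² + 3.
(2.054 + 1.036) / 0.6042 = 3.090 / 0.6042 = 5.114.
n = 5.114² + 3 = 26.16 + 3 = 29.2.
Round up.

n = 30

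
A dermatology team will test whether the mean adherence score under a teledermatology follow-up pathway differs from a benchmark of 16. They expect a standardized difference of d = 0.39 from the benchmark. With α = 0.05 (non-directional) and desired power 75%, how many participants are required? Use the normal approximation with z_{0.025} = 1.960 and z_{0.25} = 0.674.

n = 46

For a one-sample test: n = ((z_{α/2} + z_β) / d)².
z_{α/2} + z_β = 1.960 + 0.674 = 2.634.
n = (2.634 / 0.39)² = 6.754² = 45.61.
Round up.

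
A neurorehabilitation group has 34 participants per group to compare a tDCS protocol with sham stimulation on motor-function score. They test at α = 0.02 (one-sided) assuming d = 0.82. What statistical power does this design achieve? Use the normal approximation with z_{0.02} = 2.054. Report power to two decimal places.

For two equal groups, power = Φ(d·√(n/2) − z_{α}).
d·√(n/2) = 0.82 × √(34/2) = 0.82 × 4.123 = 3.381.
z_β = 3.381 − 2.054 = 1.327.
Power = Φ(1.327) = 0.908.

power ≈ 0.91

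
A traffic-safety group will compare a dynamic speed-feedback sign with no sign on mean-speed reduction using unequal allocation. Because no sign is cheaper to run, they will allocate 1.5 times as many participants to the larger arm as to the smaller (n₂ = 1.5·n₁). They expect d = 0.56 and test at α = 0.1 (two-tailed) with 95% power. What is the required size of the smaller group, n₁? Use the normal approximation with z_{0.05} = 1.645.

n₁ = 58

With allocation ratio k = n₂/n₁ = 1.5, Var(x̄₁−x̄₂) = σ²(1/n₁ + 1/(k·n₁)) = σ²·(k+1)/(k·n₁).
So n₁ = (1 + 1/k)·((z_{α/2} + z_β)/d)² = 1.667 × (3.290/0.56)².
n₁ = 1.667 × 34.52 = 57.5.
Round up: n₁ = 58, giving n₂ = 1.5 × 58 = 87.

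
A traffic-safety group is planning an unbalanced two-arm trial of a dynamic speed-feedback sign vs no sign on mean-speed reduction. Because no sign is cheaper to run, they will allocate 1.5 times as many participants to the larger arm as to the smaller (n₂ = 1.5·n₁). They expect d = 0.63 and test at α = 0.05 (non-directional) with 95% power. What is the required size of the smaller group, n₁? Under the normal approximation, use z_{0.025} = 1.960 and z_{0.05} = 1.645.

With allocation ratio k = n₂/n₁ = 1.5, Var(x̄₁−x̄₂) = σ²(1/n₁ + 1/(k·n₁)) = σ²·(k+1)/(k·n₁).
So n₁ = (1 + 1/k)·((z_{α/2} + z_β)/d)² = 1.667 × (3.605/0.63)².
n₁ = 1.667 × 32.74 = 54.6.
Round up: n₁ = 55, giving n₂ = ⌈1.5 × 55⌉ = ⌈82.5⌉ = 83.

n₁ = 55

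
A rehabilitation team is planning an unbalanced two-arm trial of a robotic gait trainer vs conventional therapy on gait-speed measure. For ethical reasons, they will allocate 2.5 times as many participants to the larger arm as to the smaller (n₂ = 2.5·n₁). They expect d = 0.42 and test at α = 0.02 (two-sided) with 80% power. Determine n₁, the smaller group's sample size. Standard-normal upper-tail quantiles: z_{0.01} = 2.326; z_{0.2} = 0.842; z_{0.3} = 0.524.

With allocation ratio k = n₂/n₁ = 2.5, Var(x̄₁−x̄₂) = σ²(1/n₁ + 1/(k·n₁)) = σ²·(k+1)/(k·n₁).
So n₁ = (1 + 1/k)·((z_{α/2} + z_β)/d)² = 1.400 × (3.168/0.42)².
n₁ = 1.400 × 56.89 = 79.7.
Round up: n₁ = 80, giving n₂ = 2.5 × 80 = 200.

n₁ = 80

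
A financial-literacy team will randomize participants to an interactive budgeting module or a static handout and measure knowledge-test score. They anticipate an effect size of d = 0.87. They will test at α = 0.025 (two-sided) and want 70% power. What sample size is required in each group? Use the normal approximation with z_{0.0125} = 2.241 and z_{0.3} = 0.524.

For two independent groups with equal n: n = 2·((z_{α/2} + z_β) / d)².
z_{α/2} + z_β = 2.241 + 0.524 = 2.765.
n = 2 × (2.765 / 0.87)² = 2 × 3.178² = 2 × 10.10 = 20.2.
Round up to the next whole participant.

n = 21 per group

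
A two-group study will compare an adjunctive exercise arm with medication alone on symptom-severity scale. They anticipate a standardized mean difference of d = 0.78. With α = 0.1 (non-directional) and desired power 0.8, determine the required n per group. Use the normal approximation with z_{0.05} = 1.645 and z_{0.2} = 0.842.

n = 21 per group

For two independent groups with equal n: n = 2·((z_{α/2} + z_β) / d)².
z_{α/2} + z_β = 1.645 + 0.842 = 2.487.
n = 2 × (2.487 / 0.78)² = 2 × 3.188² = 2 × 10.17 = 20.3.
Round up to the next whole participant.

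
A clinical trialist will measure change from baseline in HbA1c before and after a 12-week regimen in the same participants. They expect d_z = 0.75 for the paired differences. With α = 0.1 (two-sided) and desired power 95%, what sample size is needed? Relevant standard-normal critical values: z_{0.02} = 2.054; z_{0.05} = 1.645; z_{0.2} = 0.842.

n = 20 pairs

For a paired (one-sample on differences) test: n = ((z_{α/2} + z_β) / d)².
z_{α/2} + z_β = 1.645 + 1.645 = 3.290.
n = (3.290 / 0.75)² = 4.387² = 19.24.
Round up.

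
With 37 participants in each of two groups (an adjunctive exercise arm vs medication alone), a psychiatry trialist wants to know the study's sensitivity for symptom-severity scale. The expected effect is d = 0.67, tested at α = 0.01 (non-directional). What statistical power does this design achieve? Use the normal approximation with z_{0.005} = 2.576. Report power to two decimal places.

power ≈ 0.62

For two equal groups, power = Φ(d·√(n/2) − z_{α/2}).
d·√(n/2) = 0.67 × √(37/2) = 0.67 × 4.301 = 2.882.
z_β = 2.882 − 2.576 = 0.306.
Power = Φ(0.306) = 0.620.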